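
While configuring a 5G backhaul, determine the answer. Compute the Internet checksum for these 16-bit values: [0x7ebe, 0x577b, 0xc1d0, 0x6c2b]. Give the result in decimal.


Given words: [0x7ebe, 0x577b, 0xc1d0, 0x6c2b]
Step 1: Sum all words
Raw sum = 32446 + 22395 + 49616 + 27691 = 132148
Step 2: Fold carry: (1076 + 2) = 1078
One's complement = ~1078 & 0xFFFF = 64457

64457


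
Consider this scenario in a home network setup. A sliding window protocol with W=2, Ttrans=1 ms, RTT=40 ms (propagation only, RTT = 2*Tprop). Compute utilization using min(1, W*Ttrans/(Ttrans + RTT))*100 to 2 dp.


Given: W = 2, Ttrans = 1 ms, RTT = 40 ms (= 2 * Tprop, Tprop = 20 ms)
Cycle time = Ttrans + RTT = 1 + 40 = 41 ms (first packet sent until its ACK returns)
W * Ttrans = 2 * 1 = 2 ms of sending per cycle
W * Ttrans / (Ttrans + RTT) = 2 / 41 = 0.048780
U = min(1, 0.048780) = 0.048780
U% = 4.88%

4.88


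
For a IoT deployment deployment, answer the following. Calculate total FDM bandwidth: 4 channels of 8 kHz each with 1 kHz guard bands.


Given: 4 channels, 8 kHz each, guard = 1 kHz
Channel bandwidth = 4 * 8 = 32 kHz
Guard bands = 3 gaps * 1 kHz = 3 kHz
Total = 32 + 3 = 35 kHz

35


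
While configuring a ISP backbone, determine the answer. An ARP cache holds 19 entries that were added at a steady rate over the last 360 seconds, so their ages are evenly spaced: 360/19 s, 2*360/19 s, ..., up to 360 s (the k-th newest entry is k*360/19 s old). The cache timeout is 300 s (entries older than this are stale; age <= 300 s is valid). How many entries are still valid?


Ages are k * 360/19 s for k = 1..19 (spacing = 18.9474 s).
Entry k is valid iff k * 360/19 <= 300 iff k <= 19 * 300 / 360 = 15.8333
n_valid = floor(15.8333) = 15
(n_stale = 19 - 15 = 4)

15


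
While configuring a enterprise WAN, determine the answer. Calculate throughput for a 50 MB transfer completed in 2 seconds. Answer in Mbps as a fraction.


Given: file = 50 MB, time = 2 s
File in Mb = 50 * 8 = 400 Mb
Throughput = 400 / 2 Mbps
Throughput = 200 Mbps

200


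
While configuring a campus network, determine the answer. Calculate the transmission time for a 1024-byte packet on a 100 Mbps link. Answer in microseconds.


Given: packet = 1024 bytes, bandwidth = 100 Mbps
Packet in bits = 1024 * 8 = 8192 bits
Bandwidth = 100 * 10^6 = 100000000 bps
Time = 8192 / 100000000 seconds
Time in us = 8192 * 10^6 / 100000000 = 81.92

81.92


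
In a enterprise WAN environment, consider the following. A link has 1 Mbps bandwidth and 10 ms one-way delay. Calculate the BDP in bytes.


Given: bandwidth = 1 Mbps, delay = 10 ms
BDP in bits = 1 * 10^6 * 10 / 1000
BDP in bits = 10000
BDP in bytes = 10000 / 8 = 1250

1250


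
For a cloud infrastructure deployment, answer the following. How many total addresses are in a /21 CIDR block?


Given: CIDR prefix /21
Host bits = 32 - 21 = 11
Total addresses = 2^11 = 2048

2048


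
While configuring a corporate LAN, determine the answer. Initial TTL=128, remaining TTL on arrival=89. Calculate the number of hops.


Given: initial TTL = 128, received TTL = 89
Hops = initial TTL - received TTL
Hops = 128 - 89 = 39

39


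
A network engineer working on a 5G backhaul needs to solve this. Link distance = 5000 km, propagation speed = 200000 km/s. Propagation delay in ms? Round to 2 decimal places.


Given: distance = 5000 km, speed = 200000 km/s
Delay = distance / speed = 5000 / 200000 seconds
Delay in ms = 5000 * 1000 / 200000
Delay = 25.0000 ms
Rounded to 2 dp = 25.00 ms

25.00


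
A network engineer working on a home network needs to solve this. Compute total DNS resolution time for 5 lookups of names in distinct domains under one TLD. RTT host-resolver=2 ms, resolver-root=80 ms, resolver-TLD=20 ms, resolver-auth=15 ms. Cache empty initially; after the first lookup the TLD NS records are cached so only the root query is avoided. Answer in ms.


Lookup 1 (cold cache): local + root + TLD + auth = 2 + 80 + 20 + 15 = 117 ms
Lookups 2..5 (TLD NS cached -> skip root; new domain -> still ask TLD and auth): local + TLD + auth = 2 + 20 + 15 = 37 ms each
Remaining 4 lookups: 4 * 37 = 148 ms
Total = 117 + 148 = 265 ms

265


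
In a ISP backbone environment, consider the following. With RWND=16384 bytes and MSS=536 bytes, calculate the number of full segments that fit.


Given: RWND = 16384 bytes, MSS = 536 bytes
Full segments = floor(RWND / MSS)
Full segments = floor(16384 / 536)
Full segments = floor(30.5672) = 30

30


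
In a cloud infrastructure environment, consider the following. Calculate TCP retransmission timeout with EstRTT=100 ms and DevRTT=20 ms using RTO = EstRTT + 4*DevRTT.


Given: EstRTT = 100 ms, DevRTT = 20 ms
Timeout = EstRTT + 4 * DevRTT
4 * DevRTT = 4 * 20 = 80
Timeout = 100 + 80 = 180 ms

180


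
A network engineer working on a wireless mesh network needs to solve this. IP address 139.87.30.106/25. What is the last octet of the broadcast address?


Given: IP = 139.87.30.106, prefix = /25
Host bits = 32 - 25 = 7
Network last octet = 106 AND mask = 0
Host part size = 2^7 - 1 = 127
Broadcast last octet = 0 OR 127 = 127

127


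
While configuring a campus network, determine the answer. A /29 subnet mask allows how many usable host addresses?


Given: subnet mask /29
Host bits = 32 - 29 = 3
Total addresses = 2^3 = 8
Usable hosts = 8 - 2 (network + broadcast) = 6

6


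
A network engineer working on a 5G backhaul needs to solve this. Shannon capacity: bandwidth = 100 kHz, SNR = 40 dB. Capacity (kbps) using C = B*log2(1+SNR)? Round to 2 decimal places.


Given: B = 100 kHz, SNR = 40 dB
SNR linear = 10^(40/10) = 10000
1 + SNR = 10001
log2(10001) = 13.2878566418
C = 100 * 1000 * 13.2878566418 = 1328785.6642 bps
C = 1328.785664 kbps -> 1328.79 kbps (2 dp)

1328.79


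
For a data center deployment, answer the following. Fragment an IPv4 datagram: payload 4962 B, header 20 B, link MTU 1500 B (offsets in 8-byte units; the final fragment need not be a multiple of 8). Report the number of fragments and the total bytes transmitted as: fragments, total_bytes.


Max data per non-final fragment = floor((MTU - header)/8)*8 = floor((1500 - 20)/8)*8 = floor(1480/8)*8 = 1480 B
Final fragment needs no 8-byte alignment: it can carry up to MTU - header = 1480 B
Non-final fragments needed = ceil((payload - 1480) / 1480) = ceil(3482/1480) = ceil(2.3527) = 3
Number of fragments = 3 + 1 = 4
Fragment sizes (data): 3 * 1480 B + 522 B (last, 522 <= 1480 OK)
Total bytes sent = payload + n_frags * header = 4962 + 4*20 = 4962 + 80 = 5042 B

4, 5042


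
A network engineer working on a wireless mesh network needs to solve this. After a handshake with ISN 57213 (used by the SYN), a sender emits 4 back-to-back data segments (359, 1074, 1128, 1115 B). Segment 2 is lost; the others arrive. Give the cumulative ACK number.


SYN uses sequence number 57213; first data byte = ISN + 1 = 57214.
Segment 1: SEQ = 57214, len = 359 B, covers [57214, 57572]
Segment 2: SEQ = 57573, len = 1074 B, covers [57573, 58646] [LOST]
Segment 3: SEQ = 58647, len = 1128 B, covers [58647, 59774]
Segment 4: SEQ = 59775, len = 1115 B, covers [59775, 60889]
In-order data received: bytes [57214, 57572] (segments 1..1).
Segment 2 missing -> gap begins at byte 57573; later segments buffered out of order.
Cumulative ACK = next expected in-order byte = 57214 + 359 = 57573

57573


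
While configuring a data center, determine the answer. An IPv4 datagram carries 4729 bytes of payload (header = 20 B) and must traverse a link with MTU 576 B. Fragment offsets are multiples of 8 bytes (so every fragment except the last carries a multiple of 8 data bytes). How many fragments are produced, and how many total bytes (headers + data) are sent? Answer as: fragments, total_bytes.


Max data per non-final fragment = floor((MTU - header)/8)*8 = floor((576 - 20)/8)*8 = floor(556/8)*8 = 552 B
Final fragment needs no 8-byte alignment: it can carry up to MTU - header = 556 B
Non-final fragments needed = ceil((payload - 556) / 552) = ceil(4173/552) = ceil(7.5598) = 8
Number of fragments = 8 + 1 = 9
Fragment sizes (data): 8 * 552 B + 313 B (last, 313 <= 556 OK)
Total bytes sent = payload + n_frags * header = 4729 + 9*20 = 4729 + 180 = 4909 B

9, 4909


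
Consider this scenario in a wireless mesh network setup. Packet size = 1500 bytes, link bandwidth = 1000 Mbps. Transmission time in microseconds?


Given: packet = 1500 bytes, bandwidth = 1000 Mbps
Packet in bits = 1500 * 8 = 12000 bits
Bandwidth = 1000 * 10^6 = 1000000000 bps
Time = 12000 / 1000000000 seconds
Time in us = 12000 * 10^6 / 1000000000 = 12

12


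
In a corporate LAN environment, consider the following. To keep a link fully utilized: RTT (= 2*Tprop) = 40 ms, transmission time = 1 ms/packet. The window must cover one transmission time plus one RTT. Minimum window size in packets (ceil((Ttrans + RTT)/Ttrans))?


Given: Ttrans = 1 ms, RTT = 40 ms (= 2 * Tprop, Tprop = 20 ms)
Time until first ACK returns = Ttrans + RTT = 1 + 40 = 41 ms
Need W * Ttrans >= Ttrans + RTT  ->  W >= (Ttrans + RTT) / Ttrans
(Ttrans + RTT) / Ttrans = 41 / 1 = 41
W_min = ceil(41) = 41

41


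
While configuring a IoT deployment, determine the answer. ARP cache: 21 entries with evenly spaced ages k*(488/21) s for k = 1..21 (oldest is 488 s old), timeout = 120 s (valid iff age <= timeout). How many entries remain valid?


Ages are k * 488/21 s for k = 1..21 (spacing = 23.2381 s).
Entry k is valid iff k * 488/21 <= 120 iff k <= 21 * 120 / 488 = 5.1639
n_valid = floor(5.1639) = 5
(n_stale = 21 - 5 = 16)

5


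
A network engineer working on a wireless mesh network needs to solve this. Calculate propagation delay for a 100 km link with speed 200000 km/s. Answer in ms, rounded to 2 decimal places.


Given: distance = 100 km, speed = 200000 km/s
Delay = distance / speed = 100 / 200000 seconds
Delay in ms = 100 * 1000 / 200000
Delay = 0.5000 ms
Rounded to 2 dp = 0.50 ms

0.50


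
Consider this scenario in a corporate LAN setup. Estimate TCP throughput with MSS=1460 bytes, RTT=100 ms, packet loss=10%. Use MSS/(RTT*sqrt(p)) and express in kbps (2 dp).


Given: MSS = 1460 bytes, RTT = 100 ms, loss = 10%
RTT in seconds = 100 / 1000 = 0.1
Loss rate = 10% = 0.1
sqrt(loss) = sqrt(0.1) = 0.316227766017
Throughput (bytes/s) = 1460 / (0.1 * 0.316227766017) = 46169.2538
Throughput (kbps) = 46169.2538 * 8 / 1000 = 369.354031 -> 369.35 kbps (2 dp)

369.35


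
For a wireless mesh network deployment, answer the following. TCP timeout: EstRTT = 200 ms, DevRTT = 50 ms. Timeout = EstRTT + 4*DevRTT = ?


Given: EstRTT = 200 ms, DevRTT = 50 ms
Timeout = EstRTT + 4 * DevRTT
4 * DevRTT = 4 * 50 = 200
Timeout = 200 + 200 = 400 ms

400


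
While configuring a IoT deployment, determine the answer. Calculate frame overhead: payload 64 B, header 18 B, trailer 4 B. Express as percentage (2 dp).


Given: payload = 64 B, header = 18 B, trailer = 4 B
Overhead bytes = header + trailer = 18 + 4 = 22
Total frame = payload + overhead = 64 + 22 = 86
Overhead % = 22 / 86 * 100 = 25.5814% -> 25.58% (2 dp)

25.58


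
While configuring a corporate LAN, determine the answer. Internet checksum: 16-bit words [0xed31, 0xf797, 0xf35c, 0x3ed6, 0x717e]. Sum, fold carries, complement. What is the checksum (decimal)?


Given words: [0xed31, 0xf797, 0xf35c, 0x3ed6, 0x717e]
Step 1: Sum all words
Raw sum = 60721 + 63383 + 62300 + 16086 + 29054 = 231544
Step 2: Fold carry: (34936 + 3) = 34939
One's complement = ~34939 & 0xFFFF = 30596

30596


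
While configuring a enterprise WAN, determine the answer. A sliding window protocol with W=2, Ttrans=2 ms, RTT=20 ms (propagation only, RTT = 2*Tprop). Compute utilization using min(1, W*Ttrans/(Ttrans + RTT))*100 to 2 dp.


Given: W = 2, Ttrans = 2 ms, RTT = 20 ms (= 2 * Tprop, Tprop = 10 ms)
Cycle time = Ttrans + RTT = 2 + 20 = 22 ms (first packet sent until its ACK returns)
W * Ttrans = 2 * 2 = 4 ms of sending per cycle
W * Ttrans / (Ttrans + RTT) = 4 / 22 = 0.181818
U = min(1, 0.181818) = 0.181818
U% = 18.18%

18.18


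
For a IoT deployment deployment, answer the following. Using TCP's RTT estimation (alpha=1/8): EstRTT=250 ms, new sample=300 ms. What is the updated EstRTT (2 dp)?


Given: EstRTT = 250 ms, SampleRTT = 300 ms, alpha = 1/8
New EstRTT = (1 - alpha) * EstRTT + alpha * SampleRTT
(7/8) * 250 = 218.75
(1/8) * 300 = 37.5
New EstRTT = 218.75 + 37.5 = 256.25 ms -> 256.25 ms (2 dp)

256.25


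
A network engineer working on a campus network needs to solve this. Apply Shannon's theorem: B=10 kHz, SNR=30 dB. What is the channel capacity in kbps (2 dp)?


Given: B = 10 kHz, SNR = 30 dB
SNR linear = 10^(30/10) = 1000
1 + SNR = 1001
log2(1001) = 9.9672262588
C = 10 * 1000 * 9.9672262588 = 99672.2626 bps
C = 99.672263 kbps -> 99.67 kbps (2 dp)

99.67


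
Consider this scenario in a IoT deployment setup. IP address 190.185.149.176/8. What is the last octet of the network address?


Given: IP = 190.185.149.176, prefix = /8
Subnet mask = 255.0.0.0
Last octet of IP: 176
Last octet of mask: 0
Network last octet = 176 AND 0 = 0

0


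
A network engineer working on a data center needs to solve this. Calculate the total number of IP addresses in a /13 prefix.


Given: CIDR prefix /13
Host bits = 32 - 13 = 19
Total addresses = 2^19 = 524288

524288


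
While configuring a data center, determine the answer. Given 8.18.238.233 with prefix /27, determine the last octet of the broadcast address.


Given: IP = 8.18.238.233, prefix = /27
Host bits = 32 - 27 = 5
Network last octet = 233 AND mask = 224
Host part size = 2^5 - 1 = 31
Broadcast last octet = 224 OR 31 = 255

255


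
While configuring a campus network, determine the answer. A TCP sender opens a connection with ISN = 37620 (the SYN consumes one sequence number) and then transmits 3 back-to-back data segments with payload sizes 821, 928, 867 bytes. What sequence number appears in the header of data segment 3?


The SYN occupies sequence number ISN = 37620, so the first data byte is ISN + 1 = 37621.
SEQ of data segment i = (ISN + 1) + sum of payload sizes of segments 1..i-1.
Segment 1: SEQ = 37621, payload = 821 bytes
Segment 2: SEQ = 38442, payload = 928 bytes
Segment 3: SEQ = 39370, payload = 867 bytes
SEQ of segment 3 = 37621 + 821 + 928 = 39370

39370


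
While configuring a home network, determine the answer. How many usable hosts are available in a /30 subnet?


Given: subnet mask /30
Host bits = 32 - 30 = 2
Total addresses = 2^2 = 4
Usable hosts = 4 - 2 (network + broadcast) = 2

2


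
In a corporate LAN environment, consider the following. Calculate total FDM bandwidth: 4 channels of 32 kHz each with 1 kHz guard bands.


Given: 4 channels, 32 kHz each, guard = 1 kHz
Channel bandwidth = 4 * 32 = 128 kHz
Guard bands = 3 gaps * 1 kHz = 3 kHz
Total = 128 + 3 = 131 kHz

131


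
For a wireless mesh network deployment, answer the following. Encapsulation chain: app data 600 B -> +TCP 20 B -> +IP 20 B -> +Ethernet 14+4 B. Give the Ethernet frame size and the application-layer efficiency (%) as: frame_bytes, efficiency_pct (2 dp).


TCP segment = 600 + 20 = 620 B
IP packet = 620 + 20 = 640 B
Ethernet frame = 640 + 14 + 4 = 658 B
Efficiency = app / frame = 600 / 658 = 0.911854 = 91.1854% -> 91.19% (2 dp)

658, 91.19


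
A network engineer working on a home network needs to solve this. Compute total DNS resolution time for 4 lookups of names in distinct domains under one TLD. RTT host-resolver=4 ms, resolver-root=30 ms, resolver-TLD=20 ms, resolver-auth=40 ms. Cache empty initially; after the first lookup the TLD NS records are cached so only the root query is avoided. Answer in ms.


Lookup 1 (cold cache): local + root + TLD + auth = 4 + 30 + 20 + 40 = 94 ms
Lookups 2..4 (TLD NS cached -> skip root; new domain -> still ask TLD and auth): local + TLD + auth = 4 + 20 + 40 = 64 ms each
Remaining 3 lookups: 3 * 64 = 192 ms
Total = 94 + 192 = 286 ms

286


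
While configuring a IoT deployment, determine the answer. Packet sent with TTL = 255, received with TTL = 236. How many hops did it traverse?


Given: initial TTL = 255, received TTL = 236
Hops = initial TTL - received TTL
Hops = 255 - 236 = 19

19


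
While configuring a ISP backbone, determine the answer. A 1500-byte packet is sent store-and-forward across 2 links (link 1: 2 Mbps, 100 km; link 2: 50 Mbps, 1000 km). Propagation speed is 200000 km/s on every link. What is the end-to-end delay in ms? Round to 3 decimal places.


Packet = 1500 bytes = 12000 bits. Store-and-forward: sum (t_trans + t_prop) per link.
Link 1: t_trans = 12000/(2*10^6) s = 6.0000 ms; t_prop = 100/200000 s = 0.5000 ms; subtotal = 6.5000 ms
Link 2: t_trans = 12000/(50*10^6) s = 0.2400 ms; t_prop = 1000/200000 s = 5.0000 ms; subtotal = 5.2400 ms
End-to-end = 6.5000 + 5.2400 = 11.7400 ms -> 11.740 ms (3 dp)

11.740


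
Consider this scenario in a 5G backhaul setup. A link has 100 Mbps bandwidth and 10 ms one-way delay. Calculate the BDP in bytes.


Given: bandwidth = 100 Mbps, delay = 10 ms
BDP in bits = 100 * 10^6 * 10 / 1000
BDP in bits = 1000000
BDP in bytes = 1000000 / 8 = 125000

125000


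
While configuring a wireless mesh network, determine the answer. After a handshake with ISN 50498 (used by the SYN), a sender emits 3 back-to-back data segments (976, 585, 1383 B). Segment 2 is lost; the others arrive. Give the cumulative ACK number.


SYN uses sequence number 50498; first data byte = ISN + 1 = 50499.
Segment 1: SEQ = 50499, len = 976 B, covers [50499, 51474]
Segment 2: SEQ = 51475, len = 585 B, covers [51475, 52059] [LOST]
Segment 3: SEQ = 52060, len = 1383 B, covers [52060, 53442]
In-order data received: bytes [50499, 51474] (segments 1..1).
Segment 2 missing -> gap begins at byte 51475; later segments buffered out of order.
Cumulative ACK = next expected in-order byte = 50499 + 976 = 51475

51475


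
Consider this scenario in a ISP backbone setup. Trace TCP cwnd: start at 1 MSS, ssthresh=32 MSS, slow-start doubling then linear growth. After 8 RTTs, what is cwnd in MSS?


RTT 0: cwnd = 1 MSS (initial)
RTT 1: cwnd = 2 MSS (slow start, doubled)
RTT 2: cwnd = 4 MSS (slow start, doubled)
RTT 3: cwnd = 8 MSS (slow start, doubled)
RTT 4: cwnd = 16 MSS (slow start, doubled)
RTT 5: cwnd = 32 MSS (slow start, doubled)
RTT 6: cwnd = 33 MSS (congestion avoidance, +1)
RTT 7: cwnd = 34 MSS (congestion avoidance, +1)
RTT 8: cwnd = 35 MSS (congestion avoidance, +1)

35


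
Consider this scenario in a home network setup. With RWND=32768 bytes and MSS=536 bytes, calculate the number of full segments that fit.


Given: RWND = 32768 bytes, MSS = 536 bytes
Full segments = floor(RWND / MSS)
Full segments = floor(32768 / 536)
Full segments = floor(61.1343) = 61

61


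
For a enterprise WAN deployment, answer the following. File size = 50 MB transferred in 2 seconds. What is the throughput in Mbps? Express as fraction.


Given: file = 50 MB, time = 2 s
File in Mb = 50 * 8 = 400 Mb
Throughput = 400 / 2 Mbps
Throughput = 200 Mbps

200


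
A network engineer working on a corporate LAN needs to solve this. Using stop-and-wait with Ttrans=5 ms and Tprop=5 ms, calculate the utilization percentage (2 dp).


Given: Ttrans = 5 ms, Tprop = 5 ms
RTT = 2 * Tprop = 2 * 5 = 10 ms
U = Ttrans / (Ttrans + RTT)
U = 5 / (5 + 10)
U = 5 / 15 = 0.333333
U% = 33.33%

33.33


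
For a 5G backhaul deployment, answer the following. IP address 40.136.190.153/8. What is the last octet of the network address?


Given: IP = 40.136.190.153, prefix = /8
Subnet mask = 255.0.0.0
Last octet of IP: 153
Last octet of mask: 0
Network last octet = 153 AND 0 = 0

0


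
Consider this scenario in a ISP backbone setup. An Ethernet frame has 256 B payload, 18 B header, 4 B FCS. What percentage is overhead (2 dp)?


Given: payload = 256 B, header = 18 B, trailer = 4 B
Overhead bytes = header + trailer = 18 + 4 = 22
Total frame = payload + overhead = 256 + 22 = 278
Overhead % = 22 / 278 * 100 = 7.9137% -> 7.91% (2 dp)

7.91


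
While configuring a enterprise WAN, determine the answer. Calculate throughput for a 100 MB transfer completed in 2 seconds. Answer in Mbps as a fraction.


Given: file = 100 MB, time = 2 s
File in Mb = 100 * 8 = 800 Mb
Throughput = 800 / 2 Mbps
Throughput = 400 Mbps

400


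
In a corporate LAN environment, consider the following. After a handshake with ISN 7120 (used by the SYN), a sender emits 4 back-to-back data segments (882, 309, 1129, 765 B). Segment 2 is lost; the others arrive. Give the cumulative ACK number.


SYN uses sequence number 7120; first data byte = ISN + 1 = 7121.
Segment 1: SEQ = 7121, len = 882 B, covers [7121, 8002]
Segment 2: SEQ = 8003, len = 309 B, covers [8003, 8311] [LOST]
Segment 3: SEQ = 8312, len = 1129 B, covers [8312, 9440]
Segment 4: SEQ = 9441, len = 765 B, covers [9441, 10205]
In-order data received: bytes [7121, 8002] (segments 1..1).
Segment 2 missing -> gap begins at byte 8003; later segments buffered out of order.
Cumulative ACK = next expected in-order byte = 7121 + 882 = 8003

8003


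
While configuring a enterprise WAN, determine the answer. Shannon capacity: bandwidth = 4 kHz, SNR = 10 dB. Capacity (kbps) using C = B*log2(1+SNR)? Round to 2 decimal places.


Given: B = 4 kHz, SNR = 10 dB
SNR linear = 10^(10/10) = 10
1 + SNR = 11
log2(11) = 3.4594316186
C = 4 * 1000 * 3.4594316186 = 13837.7265 bps
C = 13.837726 kbps -> 13.84 kbps (2 dp)

13.84


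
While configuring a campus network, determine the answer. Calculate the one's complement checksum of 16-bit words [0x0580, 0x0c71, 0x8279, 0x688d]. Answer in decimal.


Given words: [0x0580, 0x0c71, 0x8279, 0x688d]
Step 1: Sum all words
Raw sum = 1408 + 3185 + 33401 + 26765 = 64759
One's complement = ~64759 & 0xFFFF = 776

776


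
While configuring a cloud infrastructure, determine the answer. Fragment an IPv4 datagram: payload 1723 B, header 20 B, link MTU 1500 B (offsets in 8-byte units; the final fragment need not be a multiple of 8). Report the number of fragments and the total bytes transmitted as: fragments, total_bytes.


Max data per non-final fragment = floor((MTU - header)/8)*8 = floor((1500 - 20)/8)*8 = floor(1480/8)*8 = 1480 B
Final fragment needs no 8-byte alignment: it can carry up to MTU - header = 1480 B
Non-final fragments needed = ceil((payload - 1480) / 1480) = ceil(243/1480) = ceil(0.1642) = 1
Number of fragments = 1 + 1 = 2
Fragment sizes (data): 1 * 1480 B + 243 B (last, 243 <= 1480 OK)
Total bytes sent = payload + n_frags * header = 1723 + 2*20 = 1723 + 40 = 1763 B

2, 1763


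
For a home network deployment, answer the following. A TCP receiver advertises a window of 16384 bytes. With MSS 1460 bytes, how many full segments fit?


Given: RWND = 16384 bytes, MSS = 1460 bytes
Full segments = floor(RWND / MSS)
Full segments = floor(16384 / 1460)
Full segments = floor(11.2219) = 11

11


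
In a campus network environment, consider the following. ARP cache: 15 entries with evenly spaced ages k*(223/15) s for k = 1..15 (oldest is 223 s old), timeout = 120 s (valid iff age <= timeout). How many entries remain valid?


Ages are k * 223/15 s for k = 1..15 (spacing = 14.8667 s).
Entry k is valid iff k * 223/15 <= 120 iff k <= 15 * 120 / 223 = 8.0717
n_valid = floor(8.0717) = 8
(n_stale = 15 - 8 = 7)

8


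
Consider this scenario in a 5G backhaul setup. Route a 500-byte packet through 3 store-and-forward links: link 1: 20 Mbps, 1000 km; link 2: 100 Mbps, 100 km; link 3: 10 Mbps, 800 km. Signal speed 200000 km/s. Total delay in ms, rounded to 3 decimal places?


Packet = 500 bytes = 4000 bits. Store-and-forward: sum (t_trans + t_prop) per link.
Link 1: t_trans = 4000/(20*10^6) s = 0.2000 ms; t_prop = 1000/200000 s = 5.0000 ms; subtotal = 5.2000 ms
Link 2: t_trans = 4000/(100*10^6) s = 0.0400 ms; t_prop = 100/200000 s = 0.5000 ms; subtotal = 0.5400 ms
Link 3: t_trans = 4000/(10*10^6) s = 0.4000 ms; t_prop = 800/200000 s = 4.0000 ms; subtotal = 4.4000 ms
End-to-end = 5.2000 + 0.5400 + 4.4000 = 10.1400 ms -> 10.140 ms (3 dp)

10.140


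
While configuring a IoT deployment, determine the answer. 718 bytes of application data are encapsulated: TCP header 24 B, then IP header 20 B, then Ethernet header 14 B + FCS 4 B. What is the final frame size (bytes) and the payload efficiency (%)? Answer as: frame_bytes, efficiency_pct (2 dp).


TCP segment = 718 + 24 = 742 B
IP packet = 742 + 20 = 762 B
Ethernet frame = 762 + 14 + 4 = 780 B
Efficiency = app / frame = 718 / 780 = 0.920513 = 92.0513% -> 92.05% (2 dp)

780, 92.05


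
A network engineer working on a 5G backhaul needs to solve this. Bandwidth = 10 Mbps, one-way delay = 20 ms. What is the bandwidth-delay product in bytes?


Given: bandwidth = 10 Mbps, delay = 20 ms
BDP in bits = 10 * 10^6 * 20 / 1000
BDP in bits = 200000
BDP in bytes = 200000 / 8 = 25000

25000


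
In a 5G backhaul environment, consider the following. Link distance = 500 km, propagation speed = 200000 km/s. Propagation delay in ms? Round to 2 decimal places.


Given: distance = 500 km, speed = 200000 km/s
Delay = distance / speed = 500 / 200000 seconds
Delay in ms = 500 * 1000 / 200000
Delay = 2.5000 ms
Rounded to 2 dp = 2.50 ms

2.50


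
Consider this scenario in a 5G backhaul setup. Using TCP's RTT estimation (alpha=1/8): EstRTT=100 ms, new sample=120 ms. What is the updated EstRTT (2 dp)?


Given: EstRTT = 100 ms, SampleRTT = 120 ms, alpha = 1/8
New EstRTT = (1 - alpha) * EstRTT + alpha * SampleRTT
(7/8) * 100 = 87.5
(1/8) * 120 = 15
New EstRTT = 87.5 + 15 = 102.5 ms -> 102.50 ms (2 dp)

102.50


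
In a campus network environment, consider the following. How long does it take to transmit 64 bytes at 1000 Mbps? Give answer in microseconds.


Given: packet = 64 bytes, bandwidth = 1000 Mbps
Packet in bits = 64 * 8 = 512 bits
Bandwidth = 1000 * 10^6 = 1000000000 bps
Time = 512 / 1000000000 seconds
Time in us = 512 * 10^6 / 1000000000 = 0.512

0.512


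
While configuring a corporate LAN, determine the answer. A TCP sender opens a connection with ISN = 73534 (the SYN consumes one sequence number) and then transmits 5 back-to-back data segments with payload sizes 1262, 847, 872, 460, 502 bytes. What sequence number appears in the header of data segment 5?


The SYN occupies sequence number ISN = 73534, so the first data byte is ISN + 1 = 73535.
SEQ of data segment i = (ISN + 1) + sum of payload sizes of segments 1..i-1.
Segment 1: SEQ = 73535, payload = 1262 bytes
Segment 2: SEQ = 74797, payload = 847 bytes
Segment 3: SEQ = 75644, payload = 872 bytes
Segment 4: SEQ = 76516, payload = 460 bytes
Segment 5: SEQ = 76976, payload = 502 bytes
SEQ of segment 5 = 73535 + 1262 + 847 + 872 + 460 = 76976

76976


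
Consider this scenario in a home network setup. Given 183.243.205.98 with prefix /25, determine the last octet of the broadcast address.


Given: IP = 183.243.205.98, prefix = /25
Host bits = 32 - 25 = 7
Network last octet = 98 AND mask = 0
Host part size = 2^7 - 1 = 127
Broadcast last octet = 0 OR 127 = 127

127


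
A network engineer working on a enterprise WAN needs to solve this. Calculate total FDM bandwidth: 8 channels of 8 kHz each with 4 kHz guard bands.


Given: 8 channels, 8 kHz each, guard = 4 kHz
Channel bandwidth = 8 * 8 = 64 kHz
Guard bands = 7 gaps * 4 kHz = 28 kHz
Total = 64 + 28 = 92 kHz

92


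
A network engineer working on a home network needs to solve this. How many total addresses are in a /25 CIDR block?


Given: CIDR prefix /25
Host bits = 32 - 25 = 7
Total addresses = 2^7 = 128

128


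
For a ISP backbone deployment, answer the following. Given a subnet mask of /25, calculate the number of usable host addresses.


Given: subnet mask /25
Host bits = 32 - 25 = 7
Total addresses = 2^7 = 128
Usable hosts = 128 - 2 (network + broadcast) = 126

126


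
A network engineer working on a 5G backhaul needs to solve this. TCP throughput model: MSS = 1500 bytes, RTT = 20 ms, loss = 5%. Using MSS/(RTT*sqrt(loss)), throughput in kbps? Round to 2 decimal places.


Given: MSS = 1500 bytes, RTT = 20 ms, loss = 5%
RTT in seconds = 20 / 1000 = 0.02
Loss rate = 5% = 0.05
sqrt(loss) = sqrt(0.05) = 0.223606797750
Throughput (bytes/s) = 1500 / (0.02 * 0.223606797750) = 335410.1966
Throughput (kbps) = 335410.1966 * 8 / 1000 = 2683.281573 -> 2683.28 kbps (2 dp)

2683.28


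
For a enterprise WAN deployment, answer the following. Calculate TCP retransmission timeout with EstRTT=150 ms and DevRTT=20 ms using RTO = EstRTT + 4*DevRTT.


Given: EstRTT = 150 ms, DevRTT = 20 ms
Timeout = EstRTT + 4 * DevRTT
4 * DevRTT = 4 * 20 = 80
Timeout = 150 + 80 = 230 ms

230


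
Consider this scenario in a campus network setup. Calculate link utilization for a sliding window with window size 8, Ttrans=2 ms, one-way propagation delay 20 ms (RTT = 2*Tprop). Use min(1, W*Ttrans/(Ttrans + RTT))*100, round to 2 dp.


Given: W = 8, Ttrans = 2 ms, RTT = 40 ms (= 2 * Tprop, Tprop = 20 ms)
Cycle time = Ttrans + RTT = 2 + 40 = 42 ms (first packet sent until its ACK returns)
W * Ttrans = 8 * 2 = 16 ms of sending per cycle
W * Ttrans / (Ttrans + RTT) = 16 / 42 = 0.380952
U = min(1, 0.380952) = 0.380952
U% = 38.10%

38.10


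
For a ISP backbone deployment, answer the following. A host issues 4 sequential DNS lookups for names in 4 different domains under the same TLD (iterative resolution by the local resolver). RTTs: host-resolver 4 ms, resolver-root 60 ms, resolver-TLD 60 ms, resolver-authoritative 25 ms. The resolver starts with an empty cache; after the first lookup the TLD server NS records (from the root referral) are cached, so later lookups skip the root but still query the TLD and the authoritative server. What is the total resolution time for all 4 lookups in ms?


Lookup 1 (cold cache): local + root + TLD + auth = 4 + 60 + 60 + 25 = 149 ms
Lookups 2..4 (TLD NS cached -> skip root; new domain -> still ask TLD and auth): local + TLD + auth = 4 + 60 + 25 = 89 ms each
Remaining 3 lookups: 3 * 89 = 267 ms
Total = 149 + 267 = 416 ms

416


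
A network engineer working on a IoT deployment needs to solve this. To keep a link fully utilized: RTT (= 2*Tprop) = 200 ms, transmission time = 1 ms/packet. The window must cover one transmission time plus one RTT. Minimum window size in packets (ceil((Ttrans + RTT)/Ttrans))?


Given: Ttrans = 1 ms, RTT = 200 ms (= 2 * Tprop, Tprop = 100 ms)
Time until first ACK returns = Ttrans + RTT = 1 + 200 = 201 ms
Need W * Ttrans >= Ttrans + RTT  ->  W >= (Ttrans + RTT) / Ttrans
(Ttrans + RTT) / Ttrans = 201 / 1 = 201
W_min = ceil(201) = 201

201


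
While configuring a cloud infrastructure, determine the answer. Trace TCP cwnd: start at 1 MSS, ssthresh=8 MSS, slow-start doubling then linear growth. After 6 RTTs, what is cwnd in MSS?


RTT 0: cwnd = 1 MSS (initial)
RTT 1: cwnd = 2 MSS (slow start, doubled)
RTT 2: cwnd = 4 MSS (slow start, doubled)
RTT 3: cwnd = 8 MSS (slow start, doubled)
RTT 4: cwnd = 9 MSS (congestion avoidance, +1)
RTT 5: cwnd = 10 MSS (congestion avoidance, +1)
RTT 6: cwnd = 11 MSS (congestion avoidance, +1)

11


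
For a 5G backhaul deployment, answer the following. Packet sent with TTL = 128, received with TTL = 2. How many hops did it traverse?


Given: initial TTL = 128, received TTL = 2
Hops = initial TTL - received TTL
Hops = 128 - 2 = 126

126


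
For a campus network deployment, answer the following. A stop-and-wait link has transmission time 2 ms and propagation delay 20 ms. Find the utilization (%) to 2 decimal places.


Given: Ttrans = 2 ms, Tprop = 20 ms
RTT = 2 * Tprop = 2 * 20 = 40 ms
U = Ttrans / (Ttrans + RTT)
U = 2 / (2 + 40)
U = 2 / 42 = 0.047619
U% = 4.76%

4.76


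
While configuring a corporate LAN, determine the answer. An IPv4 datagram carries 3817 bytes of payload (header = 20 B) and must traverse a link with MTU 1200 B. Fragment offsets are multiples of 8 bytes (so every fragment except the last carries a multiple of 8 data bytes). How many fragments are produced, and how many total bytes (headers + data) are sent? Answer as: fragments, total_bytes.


Max data per non-final fragment = floor((MTU - header)/8)*8 = floor((1200 - 20)/8)*8 = floor(1180/8)*8 = 1176 B
Final fragment needs no 8-byte alignment: it can carry up to MTU - header = 1180 B
Non-final fragments needed = ceil((payload - 1180) / 1176) = ceil(2637/1176) = ceil(2.2423) = 3
Number of fragments = 3 + 1 = 4
Fragment sizes (data): 3 * 1176 B + 289 B (last, 289 <= 1180 OK)
Total bytes sent = payload + n_frags * header = 3817 + 4*20 = 3817 + 80 = 3897 B

4, 3897


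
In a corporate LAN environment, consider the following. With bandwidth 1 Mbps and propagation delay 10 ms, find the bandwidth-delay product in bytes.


Given: bandwidth = 1 Mbps, delay = 10 ms
BDP in bits = 1 * 10^6 * 10 / 1000
BDP in bits = 10000
BDP in bytes = 10000 / 8 = 1250

1250


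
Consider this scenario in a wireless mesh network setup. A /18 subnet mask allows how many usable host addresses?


Given: subnet mask /18
Host bits = 32 - 18 = 14
Total addresses = 2^14 = 16384
Usable hosts = 16384 - 2 (network + broadcast) = 16382

16382


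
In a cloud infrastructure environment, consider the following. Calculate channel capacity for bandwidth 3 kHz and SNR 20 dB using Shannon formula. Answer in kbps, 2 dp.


Given: B = 3 kHz, SNR = 20 dB
SNR linear = 10^(20/10) = 100
1 + SNR = 101
log2(101) = 6.6582114828
C = 3 * 1000 * 6.6582114828 = 19974.6344 bps
C = 19.974634 kbps -> 19.97 kbps (2 dp)

19.97


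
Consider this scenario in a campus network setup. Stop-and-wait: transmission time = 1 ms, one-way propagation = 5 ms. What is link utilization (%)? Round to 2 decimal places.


Given: Ttrans = 1 ms, Tprop = 5 ms
RTT = 2 * Tprop = 2 * 5 = 10 ms
U = Ttrans / (Ttrans + RTT)
U = 1 / (1 + 10)
U = 1 / 11 = 0.090909
U% = 9.09%

9.09


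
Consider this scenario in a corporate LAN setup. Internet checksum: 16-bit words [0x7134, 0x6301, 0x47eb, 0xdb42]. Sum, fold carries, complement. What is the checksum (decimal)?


Given words: [0x7134, 0x6301, 0x47eb, 0xdb42]
Step 1: Sum all words
Raw sum = 28980 + 25345 + 18411 + 56130 = 128866
Step 2: Fold carry: (63330 + 1) = 63331
One's complement = ~63331 & 0xFFFF = 2204

2204


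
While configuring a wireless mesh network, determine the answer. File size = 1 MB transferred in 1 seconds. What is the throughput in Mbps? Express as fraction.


Given: file = 1 MB, time = 1 s
File in Mb = 1 * 8 = 8 Mb
Throughput = 8 / 1 Mbps
Throughput = 8 Mbps

8


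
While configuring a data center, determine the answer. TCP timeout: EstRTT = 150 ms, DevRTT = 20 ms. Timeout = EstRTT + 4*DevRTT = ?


Given: EstRTT = 150 ms, DevRTT = 20 ms
Timeout = EstRTT + 4 * DevRTT
4 * DevRTT = 4 * 20 = 80
Timeout = 150 + 80 = 230 ms

230


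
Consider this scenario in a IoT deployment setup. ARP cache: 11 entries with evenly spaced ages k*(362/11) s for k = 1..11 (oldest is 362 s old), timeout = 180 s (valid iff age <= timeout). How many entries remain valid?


Ages are k * 362/11 s for k = 1..11 (spacing = 32.9091 s).
Entry k is valid iff k * 362/11 <= 180 iff k <= 11 * 180 / 362 = 5.4696
n_valid = floor(5.4696) = 5
(n_stale = 11 - 5 = 6)

5


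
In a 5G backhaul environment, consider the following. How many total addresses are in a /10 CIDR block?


Given: CIDR prefix /10
Host bits = 32 - 10 = 22
Total addresses = 2^22 = 4194304

4194304


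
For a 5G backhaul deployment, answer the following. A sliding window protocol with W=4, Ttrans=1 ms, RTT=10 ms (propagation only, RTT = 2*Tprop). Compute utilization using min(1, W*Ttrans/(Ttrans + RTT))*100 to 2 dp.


Given: W = 4, Ttrans = 1 ms, RTT = 10 ms (= 2 * Tprop, Tprop = 5 ms)
Cycle time = Ttrans + RTT = 1 + 10 = 11 ms (first packet sent until its ACK returns)
W * Ttrans = 4 * 1 = 4 ms of sending per cycle
W * Ttrans / (Ttrans + RTT) = 4 / 11 = 0.363636
U = min(1, 0.363636) = 0.363636
U% = 36.36%

36.36


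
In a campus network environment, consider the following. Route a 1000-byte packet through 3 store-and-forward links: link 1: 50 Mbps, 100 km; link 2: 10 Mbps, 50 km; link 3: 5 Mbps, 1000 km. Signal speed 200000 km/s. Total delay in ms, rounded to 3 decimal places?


Packet = 1000 bytes = 8000 bits. Store-and-forward: sum (t_trans + t_prop) per link.
Link 1: t_trans = 8000/(50*10^6) s = 0.1600 ms; t_prop = 100/200000 s = 0.5000 ms; subtotal = 0.6600 ms
Link 2: t_trans = 8000/(10*10^6) s = 0.8000 ms; t_prop = 50/200000 s = 0.2500 ms; subtotal = 1.0500 ms
Link 3: t_trans = 8000/(5*10^6) s = 1.6000 ms; t_prop = 1000/200000 s = 5.0000 ms; subtotal = 6.6000 ms
End-to-end = 0.6600 + 1.0500 + 6.6000 = 8.3100 ms -> 8.310 ms (3 dp)

8.310


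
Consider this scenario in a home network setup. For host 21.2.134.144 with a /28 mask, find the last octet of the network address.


Given: IP = 21.2.134.144, prefix = /28
Subnet mask = 255.255.255.240
Last octet of IP: 144
Last octet of mask: 240
Network last octet = 144 AND 240 = 144

144


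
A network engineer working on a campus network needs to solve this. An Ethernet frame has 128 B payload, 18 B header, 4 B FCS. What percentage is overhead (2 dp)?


Given: payload = 128 B, header = 18 B, trailer = 4 B
Overhead bytes = header + trailer = 18 + 4 = 22
Total frame = payload + overhead = 128 + 22 = 150
Overhead % = 22 / 150 * 100 = 14.6667% -> 14.67% (2 dp)

14.67


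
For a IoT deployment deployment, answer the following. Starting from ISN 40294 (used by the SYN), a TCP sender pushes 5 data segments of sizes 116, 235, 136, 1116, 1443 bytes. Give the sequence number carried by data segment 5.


The SYN occupies sequence number ISN = 40294, so the first data byte is ISN + 1 = 40295.
SEQ of data segment i = (ISN + 1) + sum of payload sizes of segments 1..i-1.
Segment 1: SEQ = 40295, payload = 116 bytes
Segment 2: SEQ = 40411, payload = 235 bytes
Segment 3: SEQ = 40646, payload = 136 bytes
Segment 4: SEQ = 40782, payload = 1116 bytes
Segment 5: SEQ = 41898, payload = 1443 bytes
SEQ of segment 5 = 40295 + 116 + 235 + 136 + 1116 = 41898

41898


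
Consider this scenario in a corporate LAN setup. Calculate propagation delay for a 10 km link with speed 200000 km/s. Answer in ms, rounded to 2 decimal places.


Given: distance = 10 km, speed = 200000 km/s
Delay = distance / speed = 10 / 200000 seconds
Delay in ms = 10 * 1000 / 200000
Delay = 0.0500 ms
Rounded to 2 dp = 0.05 ms

0.05


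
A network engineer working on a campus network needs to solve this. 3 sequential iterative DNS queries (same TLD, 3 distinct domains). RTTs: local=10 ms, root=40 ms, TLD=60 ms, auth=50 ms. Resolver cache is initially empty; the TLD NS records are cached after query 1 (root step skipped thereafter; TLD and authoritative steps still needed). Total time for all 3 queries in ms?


Lookup 1 (cold cache): local + root + TLD + auth = 10 + 40 + 60 + 50 = 160 ms
Lookups 2..3 (TLD NS cached -> skip root; new domain -> still ask TLD and auth): local + TLD + auth = 10 + 60 + 50 = 120 ms each
Remaining 2 lookups: 2 * 120 = 240 ms
Total = 160 + 240 = 400 ms

400


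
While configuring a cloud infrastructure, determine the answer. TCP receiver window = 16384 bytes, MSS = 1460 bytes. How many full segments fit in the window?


Given: RWND = 16384 bytes, MSS = 1460 bytes
Full segments = floor(RWND / MSS)
Full segments = floor(16384 / 1460)
Full segments = floor(11.2219) = 11

11


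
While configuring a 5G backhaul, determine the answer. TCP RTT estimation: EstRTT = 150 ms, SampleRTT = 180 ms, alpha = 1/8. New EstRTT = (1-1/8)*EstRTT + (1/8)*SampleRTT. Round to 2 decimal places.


Given: EstRTT = 150 ms, SampleRTT = 180 ms, alpha = 1/8
New EstRTT = (1 - alpha) * EstRTT + alpha * SampleRTT
(7/8) * 150 = 131.25
(1/8) * 180 = 22.5
New EstRTT = 131.25 + 22.5 = 153.75 ms -> 153.75 ms (2 dp)

153.75


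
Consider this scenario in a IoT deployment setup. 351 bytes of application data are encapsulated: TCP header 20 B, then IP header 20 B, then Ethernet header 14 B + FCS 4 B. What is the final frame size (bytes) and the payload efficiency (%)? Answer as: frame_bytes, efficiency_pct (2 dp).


TCP segment = 351 + 20 = 371 B
IP packet = 371 + 20 = 391 B
Ethernet frame = 391 + 14 + 4 = 409 B
Efficiency = app / frame = 351 / 409 = 0.858191 = 85.8191% -> 85.82% (2 dp)

409, 85.82
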